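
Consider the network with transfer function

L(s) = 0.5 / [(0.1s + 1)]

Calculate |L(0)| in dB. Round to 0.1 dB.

L(0) = 0.5 · 1 / 1 = 0.5
20 log₁₀(0.5) ≈ -6.02 dB

-6.0 dB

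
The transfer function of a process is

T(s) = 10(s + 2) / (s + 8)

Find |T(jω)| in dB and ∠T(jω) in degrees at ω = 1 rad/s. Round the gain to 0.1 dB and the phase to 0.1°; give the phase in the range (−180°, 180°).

8.9 dB, 19.4°

At s = jω = j1:
zero (s+2): 2 + j1 → |·| = √(2²+1²) = √5 ≈ 2.2361, ∠ = arctan(1/2) ≈ 26.57°
pole (s+8): 8 + j1 → |·| = √(8²+1²) = √65 ≈ 8.0623, ∠ = arctan(1/8) ≈ 7.13°
|T| = 10 · 2.2361 / 8.0623 ≈ 2.7735
Gain = 20 log₁₀(2.7735) ≈ 8.86 dB
∠T = 26.57° − 7.13° = 19.44°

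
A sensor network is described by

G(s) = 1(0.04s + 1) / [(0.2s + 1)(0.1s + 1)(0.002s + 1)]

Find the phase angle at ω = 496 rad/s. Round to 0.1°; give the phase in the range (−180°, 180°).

At ω = 496 rad/s:
zero (1 + j496·0.04) = 1 + j19.84 → |·| ≈ 19.865, ∠ ≈ 87.11°
pole (1 + j496·0.2) = 1 + j99.2 → |·| ≈ 99.205, ∠ ≈ 89.42°
pole (1 + j496·0.1) = 1 + j49.6 → |·| ≈ 49.61, ∠ ≈ 88.84°
pole (1 + j496·0.002) = 1 + j0.992 → |·| ≈ 1.4086, ∠ ≈ 44.77°
∠G = (87.11°) − (89.42° + 88.84° + 44.77°) = -135.92°

-135.9°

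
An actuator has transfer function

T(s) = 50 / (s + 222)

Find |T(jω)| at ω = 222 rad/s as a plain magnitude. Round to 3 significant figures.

0.159

Substitute s = j222:
Numerator: 50 = 50 + j0
Denominator: (j222) + 222 = 222 + j222
|N| = √(50² + 0²) ≈ 50, ∠N ≈ 0.00°
|D| = √(222² + 222²) ≈ 313.96, ∠D ≈ 45.00°
|T| = 50 / 313.96 ≈ 0.15926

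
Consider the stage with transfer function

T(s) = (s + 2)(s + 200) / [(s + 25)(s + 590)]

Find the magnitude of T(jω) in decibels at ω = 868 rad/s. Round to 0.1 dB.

At s = jω = j868:
zero (s+2): 2 + j868 → |·| = √(2²+868²) = √753428 ≈ 868, ∠ = arctan(868/2) ≈ 89.87°
zero (s+200): 200 + j868 → |·| = √(200²+868²) = √793424 ≈ 890.74, ∠ = arctan(868/200) ≈ 77.02°
pole (s+25): 25 + j868 → |·| = √(25²+868²) = √754049 ≈ 868.36, ∠ = arctan(868/25) ≈ 88.35°
pole (s+590): 590 + j868 → |·| = √(590²+868²) = √1101524 ≈ 1049.5, ∠ = arctan(868/590) ≈ 55.80°
|T| = 1 · 7.7316e+05 / 9.1134e+05 ≈ 0.84838
Gain = 20 log₁₀(0.84838) ≈ -1.43 dB

-1.4 dB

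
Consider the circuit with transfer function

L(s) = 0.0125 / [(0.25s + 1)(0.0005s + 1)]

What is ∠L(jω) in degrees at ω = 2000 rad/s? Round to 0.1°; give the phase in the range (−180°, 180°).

-134.9°

At ω = 2000 rad/s:
pole (1 + j2000·0.25) = 1 + j500 → |·| ≈ 500, ∠ ≈ 89.89°
pole (1 + j2000·0.0005) = 1 + j1 → |·| ≈ 1.4142, ∠ ≈ 45.00°
∠L = (0°) − (89.89° + 45.00°) = -134.89°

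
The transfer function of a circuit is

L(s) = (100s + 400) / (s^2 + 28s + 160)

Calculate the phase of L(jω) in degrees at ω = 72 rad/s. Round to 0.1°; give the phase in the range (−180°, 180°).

Substitute s = j72:
Numerator: 100(j72) + 400 = 400 + j7200
Denominator: (j72)^2 + 28(j72) + 160 = -5024 + j2016
|N| = √(400² + 7200²) ≈ 7211.1, ∠N ≈ 86.82°
|D| = √(5024² + 2016²) ≈ 5413.4, ∠D ≈ 158.14°
∠L = 86.82° − 158.14° = -71.32°

-71.3°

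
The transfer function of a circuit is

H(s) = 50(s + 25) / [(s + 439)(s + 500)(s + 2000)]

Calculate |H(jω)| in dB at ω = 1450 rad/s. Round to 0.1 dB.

At s = jω = j1450:
zero (s+25): 25 + j1450 → |·| = √(25²+1450²) = √2103125 ≈ 1450.2, ∠ = arctan(1450/25) ≈ 89.01°
pole (s+439): 439 + j1450 → |·| = √(439²+1450²) = √2295221 ≈ 1515, ∠ = arctan(1450/439) ≈ 73.16°
pole (s+500): 500 + j1450 → |·| = √(500²+1450²) = √2352500 ≈ 1533.8, ∠ = arctan(1450/500) ≈ 70.97°
pole (s+2000): 2000 + j1450 → |·| = √(2000²+1450²) = √6102500 ≈ 2470.3, ∠ = arctan(1450/2000) ≈ 35.94°
|H| = 50 · 1450.2 / 5.7403e+09 ≈ 1.2632e-05
Gain = 20 log₁₀(1.2632e-05) ≈ -97.97 dB

-98.0 dB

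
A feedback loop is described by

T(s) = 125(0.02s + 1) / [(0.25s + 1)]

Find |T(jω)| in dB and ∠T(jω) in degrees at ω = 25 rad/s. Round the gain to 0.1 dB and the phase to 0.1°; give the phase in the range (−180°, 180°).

At ω = 25 rad/s:
zero (1 + j25·0.02) = 1 + j0.5 → |·| ≈ 1.118, ∠ ≈ 26.57°
pole (1 + j25·0.25) = 1 + j6.25 → |·| ≈ 6.3295, ∠ ≈ 80.91°
|T| = 125 · 1.118 / (6.3295) ≈ 22.079
Gain = 20 log₁₀(22.079) ≈ 26.88 dB
∠T = (26.57°) − (80.91°) = -54.34°

26.9 dB, -54.3°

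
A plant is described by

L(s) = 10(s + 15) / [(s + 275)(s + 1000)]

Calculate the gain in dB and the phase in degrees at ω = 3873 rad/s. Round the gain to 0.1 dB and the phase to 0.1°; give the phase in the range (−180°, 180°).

-52.1 dB, -71.7°

At s = jω = j3873:
zero (s+15): 15 + j3873 → |·| = √(15²+3873²) = √15000354 ≈ 3873, ∠ = arctan(3873/15) ≈ 89.78°
pole (s+275): 275 + j3873 → |·| = √(275²+3873²) = √15075754 ≈ 3882.8, ∠ = arctan(3873/275) ≈ 85.94°
pole (s+1000): 1000 + j3873 → |·| = √(1000²+3873²) = √16000129 ≈ 4000, ∠ = arctan(3873/1000) ≈ 75.52°
|L| = 10 · 3873 / 1.5531e+07 ≈ 0.0024937
Gain = 20 log₁₀(0.0024937) ≈ -52.06 dB
∠L = 89.78° − 161.46° = -71.68°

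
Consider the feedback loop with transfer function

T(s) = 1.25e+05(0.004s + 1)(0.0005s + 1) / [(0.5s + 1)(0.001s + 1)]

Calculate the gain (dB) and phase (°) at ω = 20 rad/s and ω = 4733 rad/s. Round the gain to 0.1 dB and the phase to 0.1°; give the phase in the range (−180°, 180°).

At ω = 20 rad/s:
zero (1 + j20·0.004) = 1 + j0.08 → |·| ≈ 1.0032, ∠ ≈ 4.57°
zero (1 + j20·0.0005) = 1 + j0.01 → |·| ≈ 1, ∠ ≈ 0.57°
pole (1 + j20·0.5) = 1 + j10 → |·| ≈ 10.05, ∠ ≈ 84.29°
pole (1 + j20·0.001) = 1 + j0.02 → |·| ≈ 1.0002, ∠ ≈ 1.15°
|T| = 1.25e+05 · 1.0032 · 1 / (10.05 · 1.0002) ≈ 12475
Gain = 20 log₁₀(12475) ≈ 81.92 dB
∠T = (4.57° + 0.57°) − (84.29° + 1.15°) = -80.30°

At ω = 4733 rad/s:
zero (1 + j4733·0.004) = 1 + j18.932 → |·| ≈ 18.958, ∠ ≈ 86.98°
zero (1 + j4733·0.0005) = 1 + j2.3665 → |·| ≈ 2.5691, ∠ ≈ 67.09°
pole (1 + j4733·0.5) = 1 + j2366.5 → |·| ≈ 2366.5, ∠ ≈ 89.98°
pole (1 + j4733·0.001) = 1 + j4.733 → |·| ≈ 4.8375, ∠ ≈ 78.07°
|T| = 1.25e+05 · 18.958 · 2.5691 / (2366.5 · 4.8375) ≈ 531.81
Gain = 20 log₁₀(531.81) ≈ 54.52 dB
∠T = (86.98° + 67.09°) − (89.98° + 78.07°) = -13.98°

ω = 20: 81.9 dB, -80.3°; ω = 4733: 54.5 dB, -14.0°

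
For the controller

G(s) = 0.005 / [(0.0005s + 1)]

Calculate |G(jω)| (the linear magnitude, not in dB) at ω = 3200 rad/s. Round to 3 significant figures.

0.00265

At ω = 3200 rad/s:
pole (1 + j3200·0.0005) = 1 + j1.6 → |·| ≈ 1.8868, ∠ ≈ 57.99°
|G| = 0.005 · 1 / (1.8868) ≈ 0.00265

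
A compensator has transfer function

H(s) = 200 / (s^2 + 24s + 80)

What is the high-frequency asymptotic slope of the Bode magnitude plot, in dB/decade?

-40 dB/decade

Each pole contributes −20 dB/decade at high frequency; each zero contributes +20 dB/decade.
Net: 0 zero(s) − 2 pole(s) → -40 dB/decade.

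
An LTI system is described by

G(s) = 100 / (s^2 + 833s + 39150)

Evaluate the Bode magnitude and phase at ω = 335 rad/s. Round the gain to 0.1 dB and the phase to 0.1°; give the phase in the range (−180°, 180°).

Substitute s = j335:
Numerator: 100 = 100 + j0
Denominator: (j335)^2 + 833(j335) + 39150 = -73075 + j279055
|N| = √(100² + 0²) ≈ 100, ∠N ≈ 0.00°
|D| = √(73075² + 279055²) ≈ 2.8846e+05, ∠D ≈ 104.67°
|G| = 100 / 2.8846e+05 ≈ 0.00034667
Gain = 20 log₁₀(0.00034667) ≈ -69.20 dB
∠G = 0.00° − 104.67° = -104.67°

-69.2 dB, -104.7°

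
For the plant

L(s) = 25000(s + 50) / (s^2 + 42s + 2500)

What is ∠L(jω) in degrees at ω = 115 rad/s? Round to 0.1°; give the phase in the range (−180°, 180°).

-89.3°

At s = jω = j115:
zero (s+50): 50 + j115 → |·| = √(50²+115²) = √15725 ≈ 125.4, ∠ = arctan(115/50) ≈ 66.50°
quadratic: (j115)² + 42·j115 + 2500 = -10725 + j4830 → |·| ≈ 11762, ∠ ≈ 155.76°
∠L = 66.50° − 155.76° = -89.26°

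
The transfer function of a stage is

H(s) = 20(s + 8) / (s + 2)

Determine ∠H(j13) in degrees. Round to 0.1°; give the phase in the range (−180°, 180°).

At s = jω = j13:
zero (s+8): 8 + j13 → |·| = √(8²+13²) = √233 ≈ 15.264, ∠ = arctan(13/8) ≈ 58.39°
pole (s+2): 2 + j13 → |·| = √(2²+13²) = √173 ≈ 13.153, ∠ = arctan(13/2) ≈ 81.25°
∠H = 58.39° − 81.25° = -22.86°

-22.9°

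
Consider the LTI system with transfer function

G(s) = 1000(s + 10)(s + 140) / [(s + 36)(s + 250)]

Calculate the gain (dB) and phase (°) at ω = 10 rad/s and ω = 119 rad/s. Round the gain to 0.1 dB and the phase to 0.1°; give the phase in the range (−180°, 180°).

At s = jω = j10:
zero (s+10): 10 + j10 → |·| = √(10²+10²) = √200 ≈ 14.142, ∠ = arctan(10/10) ≈ 45.00°
zero (s+140): 140 + j10 → |·| = √(140²+10²) = √19700 ≈ 140.36, ∠ = arctan(10/140) ≈ 4.09°
pole (s+36): 36 + j10 → |·| = √(36²+10²) = √1396 ≈ 37.363, ∠ = arctan(10/36) ≈ 15.52°
pole (s+250): 250 + j10 → |·| = √(250²+10²) = √62600 ≈ 250.2, ∠ = arctan(10/250) ≈ 2.29°
|G| = 1000 · 1985 / 9348.2 ≈ 212.34
Gain = 20 log₁₀(212.34) ≈ 46.54 dB
∠G = 49.09° − 17.81° = 31.28°

At s = jω = j119:
zero (s+10): 10 + j119 → |·| = √(10²+119²) = √14261 ≈ 119.42, ∠ = arctan(119/10) ≈ 85.20°
zero (s+140): 140 + j119 → |·| = √(140²+119²) = √33761 ≈ 183.74, ∠ = arctan(119/140) ≈ 40.36°
pole (s+36): 36 + j119 → |·| = √(36²+119²) = √15457 ≈ 124.33, ∠ = arctan(119/36) ≈ 73.17°
pole (s+250): 250 + j119 → |·| = √(250²+119²) = √76661 ≈ 276.88, ∠ = arctan(119/250) ≈ 25.45°
|G| = 1000 · 21942 / 34424 ≈ 637.4
Gain = 20 log₁₀(637.4) ≈ 56.09 dB
∠G = 125.56° − 98.62° = 26.94°

ω = 10: 46.5 dB, 31.3°; ω = 119: 56.1 dB, 26.9°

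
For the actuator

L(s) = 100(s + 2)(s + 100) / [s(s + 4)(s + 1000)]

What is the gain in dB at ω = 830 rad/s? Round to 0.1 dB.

-22.2 dB

At s = jω = j830:
zero (s+2): 2 + j830 → |·| = √(2²+830²) = √688904 ≈ 830, ∠ = arctan(830/2) ≈ 89.86°
zero (s+100): 100 + j830 → |·| = √(100²+830²) = √698900 ≈ 836, ∠ = arctan(830/100) ≈ 83.13°
pole (s+4): 4 + j830 → |·| = √(4²+830²) = √688916 ≈ 830.01, ∠ = arctan(830/4) ≈ 89.72°
pole (s+1000): 1000 + j830 → |·| = √(1000²+830²) = √1688900 ≈ 1299.6, ∠ = arctan(830/1000) ≈ 39.69°
pole at origin: |s| = 830, ∠ = 90.00° (in denominator)
|L| = 100 · 6.9388e+05 / 8.9531e+08 ≈ 0.077502
Gain = 20 log₁₀(0.077502) ≈ -22.21 dB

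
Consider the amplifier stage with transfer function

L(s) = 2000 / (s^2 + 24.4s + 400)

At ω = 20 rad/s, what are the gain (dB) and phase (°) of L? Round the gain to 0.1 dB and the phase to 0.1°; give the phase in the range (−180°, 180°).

12.3 dB, -90.0°

At s = jω = j20:
quadratic: (j20)² + 24.4·j20 + 400 = 0 + j488 → |·| ≈ 488, ∠ ≈ 90.00°
|L| = 2000 / 488 ≈ 4.0984
Gain = 20 log₁₀(4.0984) ≈ 12.25 dB
∠L = 0.00° − 90.00° = -90.00°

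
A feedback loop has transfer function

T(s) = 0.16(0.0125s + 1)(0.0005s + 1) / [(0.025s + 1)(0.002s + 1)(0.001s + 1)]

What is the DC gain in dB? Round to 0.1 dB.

-15.9 dB

T(0) = 0.16 · 1 / 1 = 0.16
20 log₁₀(0.16) ≈ -15.92 dB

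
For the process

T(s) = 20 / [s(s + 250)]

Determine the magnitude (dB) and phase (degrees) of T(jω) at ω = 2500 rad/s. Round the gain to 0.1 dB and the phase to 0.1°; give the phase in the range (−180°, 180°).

-109.9 dB, -174.3°

At s = jω = j2500:
pole (s+250): 250 + j2500 → |·| = √(250²+2500²) = √6312500 ≈ 2512.5, ∠ = arctan(2500/250) ≈ 84.29°
pole at origin: |s| = 2500, ∠ = 90.00° (in denominator)
|T| = 20 / 6.2812e+06 ≈ 3.1841e-06
Gain = 20 log₁₀(3.1841e-06) ≈ -109.94 dB
∠T = 0.00° − 174.29° = -174.29°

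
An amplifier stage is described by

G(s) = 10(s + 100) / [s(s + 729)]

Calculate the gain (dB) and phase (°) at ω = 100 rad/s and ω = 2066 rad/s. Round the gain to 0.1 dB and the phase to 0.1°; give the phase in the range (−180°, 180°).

At s = jω = j100:
zero (s+100): 100 + j100 → |·| = √(100²+100²) = √20000 ≈ 141.42, ∠ = arctan(100/100) ≈ 45.00°
pole (s+729): 729 + j100 → |·| = √(729²+100²) = √541441 ≈ 735.83, ∠ = arctan(100/729) ≈ 7.81°
pole at origin: |s| = 100, ∠ = 90.00° (in denominator)
|G| = 10 · 141.42 / 73583 ≈ 0.019219
Gain = 20 log₁₀(0.019219) ≈ -34.33 dB
∠G = 45.00° − 97.81° = -52.81°

At s = jω = j2066:
zero (s+100): 100 + j2066 → |·| = √(100²+2066²) = √4278356 ≈ 2068.4, ∠ = arctan(2066/100) ≈ 87.23°
pole (s+729): 729 + j2066 → |·| = √(729²+2066²) = √4799797 ≈ 2190.8, ∠ = arctan(2066/729) ≈ 70.56°
pole at origin: |s| = 2066, ∠ = 90.00° (in denominator)
|G| = 10 · 2068.4 / 4.5262e+06 ≈ 0.0045698
Gain = 20 log₁₀(0.0045698) ≈ -46.80 dB
∠G = 87.23° − 160.56° = -73.33°

ω = 100: -34.3 dB, -52.8°; ω = 2066: -46.8 dB, -73.3°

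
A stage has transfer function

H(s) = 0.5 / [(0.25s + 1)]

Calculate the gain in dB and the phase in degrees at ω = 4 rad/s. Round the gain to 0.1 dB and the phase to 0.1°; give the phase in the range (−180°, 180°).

At ω = 4 rad/s:
pole (1 + j4·0.25) = 1 + j1 → |·| ≈ 1.4142, ∠ ≈ 45.00°
|H| = 0.5 · 1 / (1.4142) ≈ 0.35356
Gain = 20 log₁₀(0.35356) ≈ -9.03 dB
∠H = (0°) − (45.00°) = -45.00°

-9.0 dB, -45.0°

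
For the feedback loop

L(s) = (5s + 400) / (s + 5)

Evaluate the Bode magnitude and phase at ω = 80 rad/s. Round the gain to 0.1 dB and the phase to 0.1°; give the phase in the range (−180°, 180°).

17.0 dB, -41.4°

Substitute s = j80:
Numerator: 5(j80) + 400 = 400 + j400
Denominator: (j80) + 5 = 5 + j80
|N| = √(400² + 400²) ≈ 565.69, ∠N ≈ 45.00°
|D| = √(5² + 80²) ≈ 80.156, ∠D ≈ 86.42°
|L| = 565.69 / 80.156 ≈ 7.0574
Gain = 20 log₁₀(7.0574) ≈ 16.97 dB
∠L = 45.00° − 86.42° = -41.42°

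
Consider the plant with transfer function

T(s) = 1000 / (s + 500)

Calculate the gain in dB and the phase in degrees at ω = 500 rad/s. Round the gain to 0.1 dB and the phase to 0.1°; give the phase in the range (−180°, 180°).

Substitute s = j500:
Numerator: 1000 = 1000 + j0
Denominator: (j500) + 500 = 500 + j500
|N| = √(1000² + 0²) ≈ 1000, ∠N ≈ 0.00°
|D| = √(500² + 500²) ≈ 707.11, ∠D ≈ 45.00°
|T| = 1000 / 707.11 ≈ 1.4142
Gain = 20 log₁₀(1.4142) ≈ 3.01 dB
∠T = 0.00° − 45.00° = -45.00°

3.0 dB, -45.0°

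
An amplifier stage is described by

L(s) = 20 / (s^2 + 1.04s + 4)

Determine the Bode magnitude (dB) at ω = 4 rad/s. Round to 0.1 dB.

3.9 dB

At s = jω = j4:
quadratic: (j4)² + 1.04·j4 + 4 = -12 + j4.16 → |·| ≈ 12.701, ∠ ≈ 160.88°
|L| = 20 / 12.701 ≈ 1.5747
Gain = 20 log₁₀(1.5747) ≈ 3.94 dB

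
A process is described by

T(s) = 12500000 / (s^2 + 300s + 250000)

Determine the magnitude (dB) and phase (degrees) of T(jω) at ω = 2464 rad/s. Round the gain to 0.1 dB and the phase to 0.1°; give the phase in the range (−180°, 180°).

6.6 dB, -172.8°

At s = jω = j2464:
quadratic: (j2464)² + 300·j2464 + 250000 = -5821296 + j739200 → |·| ≈ 5.868e+06, ∠ ≈ 172.76°
|T| = 12500000 / 5.868e+06 ≈ 2.1302
Gain = 20 log₁₀(2.1302) ≈ 6.57 dB
∠T = 0.00° − 172.76° = -172.76°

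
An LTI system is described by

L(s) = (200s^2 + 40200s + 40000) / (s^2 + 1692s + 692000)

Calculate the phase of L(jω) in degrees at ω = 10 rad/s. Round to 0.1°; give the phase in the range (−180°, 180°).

85.8°

Substitute s = j10:
Numerator: 200(j10)^2 + 40200(j10) + 40000 = 20000 + j402000
Denominator: (j10)^2 + 1692(j10) + 692000 = 691900 + j16920
|N| = √(20000² + 402000²) ≈ 4.025e+05, ∠N ≈ 87.15°
|D| = √(691900² + 16920²) ≈ 6.9211e+05, ∠D ≈ 1.40°
∠L = 87.15° − 1.40° = 85.75°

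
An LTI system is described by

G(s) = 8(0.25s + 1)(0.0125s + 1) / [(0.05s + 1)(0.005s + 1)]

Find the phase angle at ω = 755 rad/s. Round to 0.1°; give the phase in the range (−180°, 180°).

At ω = 755 rad/s:
zero (1 + j755·0.25) = 1 + j188.75 → |·| ≈ 188.75, ∠ ≈ 89.70°
zero (1 + j755·0.0125) = 1 + j9.4375 → |·| ≈ 9.4903, ∠ ≈ 83.95°
pole (1 + j755·0.05) = 1 + j37.75 → |·| ≈ 37.763, ∠ ≈ 88.48°
pole (1 + j755·0.005) = 1 + j3.775 → |·| ≈ 3.9052, ∠ ≈ 75.16°
∠G = (89.70° + 83.95°) − (88.48° + 75.16°) = 10.01°

10.0°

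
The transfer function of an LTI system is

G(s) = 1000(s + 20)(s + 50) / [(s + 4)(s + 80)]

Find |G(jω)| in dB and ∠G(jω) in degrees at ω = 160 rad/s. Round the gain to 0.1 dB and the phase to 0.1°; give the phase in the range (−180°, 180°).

59.5 dB, 3.5°

At s = jω = j160:
zero (s+20): 20 + j160 → |·| = √(20²+160²) = √26000 ≈ 161.25, ∠ = arctan(160/20) ≈ 82.87°
zero (s+50): 50 + j160 → |·| = √(50²+160²) = √28100 ≈ 167.63, ∠ = arctan(160/50) ≈ 72.65°
pole (s+4): 4 + j160 → |·| = √(4²+160²) = √25616 ≈ 160.05, ∠ = arctan(160/4) ≈ 88.57°
pole (s+80): 80 + j160 → |·| = √(80²+160²) = √32000 ≈ 178.89, ∠ = arctan(160/80) ≈ 63.43°
|G| = 1000 · 27030 / 28631 ≈ 944.08
Gain = 20 log₁₀(944.08) ≈ 59.50 dB
∠G = 155.52° − 152.00° = 3.52°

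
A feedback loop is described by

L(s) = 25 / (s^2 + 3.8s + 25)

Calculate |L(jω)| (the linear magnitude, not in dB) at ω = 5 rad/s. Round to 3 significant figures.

1.32

At s = jω = j5:
quadratic: (j5)² + 3.8·j5 + 25 = 0 + j19 → |·| ≈ 19, ∠ ≈ 90.00°
|L| = 25 / 19 ≈ 1.3158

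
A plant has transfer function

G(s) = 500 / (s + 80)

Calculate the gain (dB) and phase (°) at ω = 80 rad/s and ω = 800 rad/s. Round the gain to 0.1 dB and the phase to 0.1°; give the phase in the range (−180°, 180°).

Substitute s = j80:
Numerator: 500 = 500 + j0
Denominator: (j80) + 80 = 80 + j80
|N| = √(500² + 0²) ≈ 500, ∠N ≈ 0.00°
|D| = √(80² + 80²) ≈ 113.14, ∠D ≈ 45.00°
|G| = 500 / 113.14 ≈ 4.4193
Gain = 20 log₁₀(4.4193) ≈ 12.91 dB
∠G = 0.00° − 45.00° = -45.00°

Substitute s = j800:
Numerator: 500 = 500 + j0
Denominator: (j800) + 80 = 80 + j800
|N| = √(500² + 0²) ≈ 500, ∠N ≈ 0.00°
|D| = √(80² + 800²) ≈ 803.99, ∠D ≈ 84.29°
|G| = 500 / 803.99 ≈ 0.6219
Gain = 20 log₁₀(0.6219) ≈ -4.13 dB
∠G = 0.00° − 84.29° = -84.29°

ω = 80: 12.9 dB, -45.0°; ω = 800: -4.1 dB, -84.3°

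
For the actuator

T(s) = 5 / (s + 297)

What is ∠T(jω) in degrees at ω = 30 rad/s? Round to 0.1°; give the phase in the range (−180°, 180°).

At s = jω = j30:
pole (s+297): 297 + j30 → |·| = √(297²+30²) = √89109 ≈ 298.51, ∠ = arctan(30/297) ≈ 5.77°
∠T = 0.00° − 5.77° = -5.77°

-5.8°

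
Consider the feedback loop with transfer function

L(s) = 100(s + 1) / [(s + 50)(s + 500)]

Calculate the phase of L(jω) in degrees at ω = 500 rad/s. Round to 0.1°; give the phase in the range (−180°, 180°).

-39.4°

At s = jω = j500:
zero (s+1): 1 + j500 → |·| = √(1²+500²) = √250001 ≈ 500, ∠ = arctan(500/1) ≈ 89.89°
pole (s+50): 50 + j500 → |·| = √(50²+500²) = √252500 ≈ 502.49, ∠ = arctan(500/50) ≈ 84.29°
pole (s+500): 500 + j500 → |·| = √(500²+500²) = √500000 ≈ 707.11, ∠ = arctan(500/500) ≈ 45.00°
∠L = 89.89° − 129.29° = -39.40°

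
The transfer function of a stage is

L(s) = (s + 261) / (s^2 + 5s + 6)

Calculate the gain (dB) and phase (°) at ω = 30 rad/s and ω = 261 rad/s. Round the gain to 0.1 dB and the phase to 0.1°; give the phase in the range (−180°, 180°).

ω = 30: -10.8 dB, -163.9°; ω = 261: -45.3 dB, -133.9°

Substitute s = j30:
Numerator: (j30) + 261 = 261 + j30
Denominator: (j30)^2 + 5(j30) + 6 = -894 + j150
|N| = √(261² + 30²) ≈ 262.72, ∠N ≈ 6.56°
|D| = √(894² + 150²) ≈ 906.5, ∠D ≈ 170.48°
|L| = 262.72 / 906.5 ≈ 0.28982
Gain = 20 log₁₀(0.28982) ≈ -10.76 dB
∠L = 6.56° − 170.48° = -163.92°

Substitute s = j261:
Numerator: (j261) + 261 = 261 + j261
Denominator: (j261)^2 + 5(j261) + 6 = -68115 + j1305
|N| = √(261² + 261²) ≈ 369.11, ∠N ≈ 45.00°
|D| = √(68115² + 1305²) ≈ 68127, ∠D ≈ 178.90°
|L| = 369.11 / 68127 ≈ 0.005418
Gain = 20 log₁₀(0.005418) ≈ -45.32 dB
∠L = 45.00° − 178.90° = -133.90°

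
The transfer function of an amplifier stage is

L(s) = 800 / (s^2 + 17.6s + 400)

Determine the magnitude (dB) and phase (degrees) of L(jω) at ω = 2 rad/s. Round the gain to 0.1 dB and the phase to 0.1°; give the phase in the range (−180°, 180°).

At s = jω = j2:
quadratic: (j2)² + 17.6·j2 + 400 = 396 + j35.2 → |·| ≈ 397.56, ∠ ≈ 5.08°
|L| = 800 / 397.56 ≈ 2.0123
Gain = 20 log₁₀(2.0123) ≈ 6.07 dB
∠L = 0.00° − 5.08° = -5.08°

6.1 dB, -5.1°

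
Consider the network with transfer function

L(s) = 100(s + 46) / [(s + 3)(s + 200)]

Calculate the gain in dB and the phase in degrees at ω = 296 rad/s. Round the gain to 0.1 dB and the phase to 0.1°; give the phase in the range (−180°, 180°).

At s = jω = j296:
zero (s+46): 46 + j296 → |·| = √(46²+296²) = √89732 ≈ 299.55, ∠ = arctan(296/46) ≈ 81.17°
pole (s+3): 3 + j296 → |·| = √(3²+296²) = √87625 ≈ 296.02, ∠ = arctan(296/3) ≈ 89.42°
pole (s+200): 200 + j296 → |·| = √(200²+296²) = √127616 ≈ 357.23, ∠ = arctan(296/200) ≈ 55.95°
|L| = 100 · 299.55 / 1.0575e+05 ≈ 0.28326
Gain = 20 log₁₀(0.28326) ≈ -10.96 dB
∠L = 81.17° − 145.37° = -64.20°

-11.0 dB, -64.2°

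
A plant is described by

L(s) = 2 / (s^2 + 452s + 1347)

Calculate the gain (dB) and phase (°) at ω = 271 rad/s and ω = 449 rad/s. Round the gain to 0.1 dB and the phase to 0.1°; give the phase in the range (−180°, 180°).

Substitute s = j271:
Numerator: 2 = 2 + j0
Denominator: (j271)^2 + 452(j271) + 1347 = -72094 + j122492
|N| = √(2² + 0²) ≈ 2, ∠N ≈ 0.00°
|D| = √(72094² + 122492²) ≈ 1.4213e+05, ∠D ≈ 120.48°
|L| = 2 / 1.4213e+05 ≈ 1.4072e-05
Gain = 20 log₁₀(1.4072e-05) ≈ -97.03 dB
∠L = 0.00° − 120.48° = -120.48°

Substitute s = j449:
Numerator: 2 = 2 + j0
Denominator: (j449)^2 + 452(j449) + 1347 = -200254 + j202948
|N| = √(2² + 0²) ≈ 2, ∠N ≈ 0.00°
|D| = √(200254² + 202948²) ≈ 2.8511e+05, ∠D ≈ 134.62°
|L| = 2 / 2.8511e+05 ≈ 7.0148e-06
Gain = 20 log₁₀(7.0148e-06) ≈ -103.08 dB
∠L = 0.00° − 134.62° = -134.62°

ω = 271: -97.0 dB, -120.5°; ω = 449: -103.1 dB, -134.6°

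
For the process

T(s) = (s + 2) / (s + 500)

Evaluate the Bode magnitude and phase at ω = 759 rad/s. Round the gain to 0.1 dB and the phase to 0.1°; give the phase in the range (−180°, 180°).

At s = jω = j759:
zero (s+2): 2 + j759 → |·| = √(2²+759²) = √576085 ≈ 759, ∠ = arctan(759/2) ≈ 89.85°
pole (s+500): 500 + j759 → |·| = √(500²+759²) = √826081 ≈ 908.89, ∠ = arctan(759/500) ≈ 56.62°
|T| = 1 · 759 / 908.89 ≈ 0.83508
Gain = 20 log₁₀(0.83508) ≈ -1.57 dB
∠T = 89.85° − 56.62° = 33.23°

-1.6 dB, 33.2°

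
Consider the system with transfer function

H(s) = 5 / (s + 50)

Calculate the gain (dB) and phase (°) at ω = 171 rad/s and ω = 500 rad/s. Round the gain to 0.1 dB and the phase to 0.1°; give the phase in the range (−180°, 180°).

At s = jω = j171:
pole (s+50): 50 + j171 → |·| = √(50²+171²) = √31741 ≈ 178.16, ∠ = arctan(171/50) ≈ 73.70°
|H| = 5 / 178.16 ≈ 0.028065
Gain = 20 log₁₀(0.028065) ≈ -31.04 dB
∠H = 0.00° − 73.70° = -73.70°

At s = jω = j500:
pole (s+50): 50 + j500 → |·| = √(50²+500²) = √252500 ≈ 502.49, ∠ = arctan(500/50) ≈ 84.29°
|H| = 5 / 502.49 ≈ 0.0099504
Gain = 20 log₁₀(0.0099504) ≈ -40.04 dB
∠H = 0.00° − 84.29° = -84.29°

ω = 171: -31.0 dB, -73.7°; ω = 500: -40.0 dB, -84.3°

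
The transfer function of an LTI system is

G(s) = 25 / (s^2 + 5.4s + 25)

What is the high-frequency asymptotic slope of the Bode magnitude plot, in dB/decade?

-40 dB/decade

Each pole contributes −20 dB/decade at high frequency; each zero contributes +20 dB/decade.
Net: 0 zero(s) − 2 pole(s) → -40 dB/decade.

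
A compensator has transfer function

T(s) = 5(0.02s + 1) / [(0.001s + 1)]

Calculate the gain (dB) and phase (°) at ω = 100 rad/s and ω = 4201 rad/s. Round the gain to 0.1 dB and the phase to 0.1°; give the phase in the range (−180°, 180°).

ω = 100: 20.9 dB, 57.7°; ω = 4201: 39.8 dB, 12.7°

At ω = 100 rad/s:
zero (1 + j100·0.02) = 1 + j2 → |·| ≈ 2.2361, ∠ ≈ 63.43°
pole (1 + j100·0.001) = 1 + j0.1 → |·| ≈ 1.005, ∠ ≈ 5.71°
|T| = 5 · 2.2361 / (1.005) ≈ 11.125
Gain = 20 log₁₀(11.125) ≈ 20.93 dB
∠T = (63.43°) − (5.71°) = 57.72°

At ω = 4201 rad/s:
zero (1 + j4201·0.02) = 1 + j84.02 → |·| ≈ 84.026, ∠ ≈ 89.32°
pole (1 + j4201·0.001) = 1 + j4.201 → |·| ≈ 4.3184, ∠ ≈ 76.61°
|T| = 5 · 84.026 / (4.3184) ≈ 97.288
Gain = 20 log₁₀(97.288) ≈ 39.76 dB
∠T = (89.32°) − (76.61°) = 12.71°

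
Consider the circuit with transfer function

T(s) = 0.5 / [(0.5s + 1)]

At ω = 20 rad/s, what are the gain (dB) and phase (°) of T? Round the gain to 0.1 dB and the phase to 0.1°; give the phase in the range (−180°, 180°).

-26.1 dB, -84.3°

At ω = 20 rad/s:
pole (1 + j20·0.5) = 1 + j10 → |·| ≈ 10.05, ∠ ≈ 84.29°
|T| = 0.5 · 1 / (10.05) ≈ 0.049751
Gain = 20 log₁₀(0.049751) ≈ -26.06 dB
∠T = (0°) − (84.29°) = -84.29°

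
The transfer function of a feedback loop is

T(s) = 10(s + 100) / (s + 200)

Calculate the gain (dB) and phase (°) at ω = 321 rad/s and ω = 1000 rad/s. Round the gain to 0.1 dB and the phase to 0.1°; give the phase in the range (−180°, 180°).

At s = jω = j321:
zero (s+100): 100 + j321 → |·| = √(100²+321²) = √113041 ≈ 336.22, ∠ = arctan(321/100) ≈ 72.70°
pole (s+200): 200 + j321 → |·| = √(200²+321²) = √143041 ≈ 378.21, ∠ = arctan(321/200) ≈ 58.07°
|T| = 10 · 336.22 / 378.21 ≈ 8.8898
Gain = 20 log₁₀(8.8898) ≈ 18.98 dB
∠T = 72.70° − 58.07° = 14.63°

At s = jω = j1000:
zero (s+100): 100 + j1000 → |·| = √(100²+1000²) = √1010000 ≈ 1005, ∠ = arctan(1000/100) ≈ 84.29°
pole (s+200): 200 + j1000 → |·| = √(200²+1000²) = √1040000 ≈ 1019.8, ∠ = arctan(1000/200) ≈ 78.69°
|T| = 10 · 1005 / 1019.8 ≈ 9.8549
Gain = 20 log₁₀(9.8549) ≈ 19.87 dB
∠T = 84.29° − 78.69° = 5.60°

ω = 321: 19.0 dB, 14.6°; ω = 1000: 19.9 dB, 5.6°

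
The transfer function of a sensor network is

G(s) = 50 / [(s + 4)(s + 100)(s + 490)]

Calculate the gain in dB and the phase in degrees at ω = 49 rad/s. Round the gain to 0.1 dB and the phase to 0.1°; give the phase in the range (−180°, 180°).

At s = jω = j49:
pole (s+4): 4 + j49 → |·| = √(4²+49²) = √2417 ≈ 49.163, ∠ = arctan(49/4) ≈ 85.33°
pole (s+100): 100 + j49 → |·| = √(100²+49²) = √12401 ≈ 111.36, ∠ = arctan(49/100) ≈ 26.10°
pole (s+490): 490 + j49 → |·| = √(490²+49²) = √242501 ≈ 492.44, ∠ = arctan(49/490) ≈ 5.71°
|G| = 50 / 2.696e+06 ≈ 1.8546e-05
Gain = 20 log₁₀(1.8546e-05) ≈ -94.63 dB
∠G = 0.00° − 117.14° = -117.14°

-94.6 dB, -117.1°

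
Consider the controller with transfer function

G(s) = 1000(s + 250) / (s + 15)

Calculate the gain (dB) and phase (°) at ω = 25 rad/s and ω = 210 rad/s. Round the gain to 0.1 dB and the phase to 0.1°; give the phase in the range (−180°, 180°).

ω = 25: 78.7 dB, -53.3°; ω = 210: 63.8 dB, -45.9°

At s = jω = j25:
zero (s+250): 250 + j25 → |·| = √(250²+25²) = √63125 ≈ 251.25, ∠ = arctan(25/250) ≈ 5.71°
pole (s+15): 15 + j25 → |·| = √(15²+25²) = √850 ≈ 29.155, ∠ = arctan(25/15) ≈ 59.04°
|G| = 1000 · 251.25 / 29.155 ≈ 8617.7
Gain = 20 log₁₀(8617.7) ≈ 78.71 dB
∠G = 5.71° − 59.04° = -53.33°

At s = jω = j210:
zero (s+250): 250 + j210 → |·| = √(250²+210²) = √106600 ≈ 326.5, ∠ = arctan(210/250) ≈ 40.03°
pole (s+15): 15 + j210 → |·| = √(15²+210²) = √44325 ≈ 210.54, ∠ = arctan(210/15) ≈ 85.91°
|G| = 1000 · 326.5 / 210.54 ≈ 1550.8
Gain = 20 log₁₀(1550.8) ≈ 63.81 dB
∠G = 40.03° − 85.91° = -45.88°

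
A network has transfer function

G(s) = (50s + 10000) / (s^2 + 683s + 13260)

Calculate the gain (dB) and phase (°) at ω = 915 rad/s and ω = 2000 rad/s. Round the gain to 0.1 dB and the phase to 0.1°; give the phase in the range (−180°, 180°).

Substitute s = j915:
Numerator: 50(j915) + 10000 = 10000 + j45750
Denominator: (j915)^2 + 683(j915) + 13260 = -823965 + j624945
|N| = √(10000² + 45750²) ≈ 46830, ∠N ≈ 77.67°
|D| = √(823965² + 624945²) ≈ 1.0342e+06, ∠D ≈ 142.82°
|G| = 46830 / 1.0342e+06 ≈ 0.045281
Gain = 20 log₁₀(0.045281) ≈ -26.88 dB
∠G = 77.67° − 142.82° = -65.15°

Substitute s = j2000:
Numerator: 50(j2000) + 10000 = 10000 + j100000
Denominator: (j2000)^2 + 683(j2000) + 13260 = -3986740 + j1366000
|N| = √(10000² + 100000²) ≈ 1.005e+05, ∠N ≈ 84.29°
|D| = √(3986740² + 1366000²) ≈ 4.2143e+06, ∠D ≈ 161.09°
|G| = 1.005e+05 / 4.2143e+06 ≈ 0.023847
Gain = 20 log₁₀(0.023847) ≈ -32.45 dB
∠G = 84.29° − 161.09° = -76.80°

ω = 915: -26.9 dB, -65.2°; ω = 2000: -32.5 dB, -76.8°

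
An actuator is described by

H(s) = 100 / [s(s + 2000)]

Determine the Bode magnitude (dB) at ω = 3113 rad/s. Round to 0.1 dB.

-101.2 dB

At s = jω = j3113:
pole (s+2000): 2000 + j3113 → |·| = √(2000²+3113²) = √13690769 ≈ 3700.1, ∠ = arctan(3113/2000) ≈ 57.28°
pole at origin: |s| = 3113, ∠ = 90.00° (in denominator)
|H| = 100 / 1.1518e+07 ≈ 8.6821e-06
Gain = 20 log₁₀(8.6821e-06) ≈ -101.23 dB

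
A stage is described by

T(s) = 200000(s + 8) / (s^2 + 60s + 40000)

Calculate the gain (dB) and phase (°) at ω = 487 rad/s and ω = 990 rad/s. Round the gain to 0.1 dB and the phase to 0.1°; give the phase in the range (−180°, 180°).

ω = 487: 53.8 dB, -82.5°; ω = 990: 46.5 dB, -86.8°

At s = jω = j487:
zero (s+8): 8 + j487 → |·| = √(8²+487²) = √237233 ≈ 487.07, ∠ = arctan(487/8) ≈ 89.06°
quadratic: (j487)² + 60·j487 + 40000 = -197169 + j29220 → |·| ≈ 1.9932e+05, ∠ ≈ 171.57°
|T| = 200000 · 487.07 / 1.9932e+05 ≈ 488.73
Gain = 20 log₁₀(488.73) ≈ 53.78 dB
∠T = 89.06° − 171.57° = -82.51°

At s = jω = j990:
zero (s+8): 8 + j990 → |·| = √(8²+990²) = √980164 ≈ 990.03, ∠ = arctan(990/8) ≈ 89.54°
quadratic: (j990)² + 60·j990 + 40000 = -940100 + j59400 → |·| ≈ 9.4197e+05, ∠ ≈ 176.38°
|T| = 200000 · 990.03 / 9.4197e+05 ≈ 210.2
Gain = 20 log₁₀(210.2) ≈ 46.45 dB
∠T = 89.54° − 176.38° = -86.84°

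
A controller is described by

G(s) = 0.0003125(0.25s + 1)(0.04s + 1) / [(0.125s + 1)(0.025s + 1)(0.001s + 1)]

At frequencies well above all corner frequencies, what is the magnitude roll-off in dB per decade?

-20 dB/decade

Each pole contributes −20 dB/decade at high frequency; each zero contributes +20 dB/decade.
Net: 2 zero(s) − 3 pole(s) → -20 dB/decade.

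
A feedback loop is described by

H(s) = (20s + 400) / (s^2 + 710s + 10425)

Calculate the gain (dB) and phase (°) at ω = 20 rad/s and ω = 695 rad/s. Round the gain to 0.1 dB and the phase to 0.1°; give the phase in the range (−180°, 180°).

Substitute s = j20:
Numerator: 20(j20) + 400 = 400 + j400
Denominator: (j20)^2 + 710(j20) + 10425 = 10025 + j14200
|N| = √(400² + 400²) ≈ 565.69, ∠N ≈ 45.00°
|D| = √(10025² + 14200²) ≈ 17382, ∠D ≈ 54.78°
|H| = 565.69 / 17382 ≈ 0.032545
Gain = 20 log₁₀(0.032545) ≈ -29.75 dB
∠H = 45.00° − 54.78° = -9.78°

Substitute s = j695:
Numerator: 20(j695) + 400 = 400 + j13900
Denominator: (j695)^2 + 710(j695) + 10425 = -472600 + j493450
|N| = √(400² + 13900²) ≈ 13906, ∠N ≈ 88.35°
|D| = √(472600² + 493450²) ≈ 6.8326e+05, ∠D ≈ 133.76°
|H| = 13906 / 6.8326e+05 ≈ 0.020352
Gain = 20 log₁₀(0.020352) ≈ -33.83 dB
∠H = 88.35° − 133.76° = -45.41°

ω = 20: -29.8 dB, -9.8°; ω = 695: -33.8 dB, -45.4°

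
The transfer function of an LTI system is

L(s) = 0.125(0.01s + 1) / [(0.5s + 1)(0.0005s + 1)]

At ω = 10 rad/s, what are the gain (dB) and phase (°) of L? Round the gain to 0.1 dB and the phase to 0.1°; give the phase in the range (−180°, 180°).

-32.2 dB, -73.3°

At ω = 10 rad/s:
zero (1 + j10·0.01) = 1 + j0.1 → |·| ≈ 1.005, ∠ ≈ 5.71°
pole (1 + j10·0.5) = 1 + j5 → |·| ≈ 5.099, ∠ ≈ 78.69°
pole (1 + j10·0.0005) = 1 + j0.005 → |·| ≈ 1, ∠ ≈ 0.29°
|L| = 0.125 · 1.005 / (5.099 · 1) ≈ 0.024637
Gain = 20 log₁₀(0.024637) ≈ -32.17 dB
∠L = (5.71°) − (78.69° + 0.29°) = -73.27°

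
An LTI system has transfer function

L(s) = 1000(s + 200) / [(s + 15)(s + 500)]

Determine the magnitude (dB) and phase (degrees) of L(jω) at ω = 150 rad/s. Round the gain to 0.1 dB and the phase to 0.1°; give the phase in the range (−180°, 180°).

10.0 dB, -64.1°

At s = jω = j150:
zero (s+200): 200 + j150 → |·| = √(200²+150²) = √62500 ≈ 250, ∠ = arctan(150/200) ≈ 36.87°
pole (s+15): 15 + j150 → |·| = √(15²+150²) = √22725 ≈ 150.75, ∠ = arctan(150/15) ≈ 84.29°
pole (s+500): 500 + j150 → |·| = √(500²+150²) = √272500 ≈ 522.02, ∠ = arctan(150/500) ≈ 16.70°
|L| = 1000 · 250 / 78695 ≈ 3.1768
Gain = 20 log₁₀(3.1768) ≈ 10.04 dB
∠L = 36.87° − 100.99° = -64.12°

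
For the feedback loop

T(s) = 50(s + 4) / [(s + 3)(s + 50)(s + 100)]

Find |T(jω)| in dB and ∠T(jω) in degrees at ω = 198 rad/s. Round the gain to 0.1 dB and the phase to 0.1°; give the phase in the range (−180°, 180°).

-59.1 dB, -139.3°

At s = jω = j198:
zero (s+4): 4 + j198 → |·| = √(4²+198²) = √39220 ≈ 198.04, ∠ = arctan(198/4) ≈ 88.84°
pole (s+3): 3 + j198 → |·| = √(3²+198²) = √39213 ≈ 198.02, ∠ = arctan(198/3) ≈ 89.13°
pole (s+50): 50 + j198 → |·| = √(50²+198²) = √41704 ≈ 204.22, ∠ = arctan(198/50) ≈ 75.83°
pole (s+100): 100 + j198 → |·| = √(100²+198²) = √49204 ≈ 221.82, ∠ = arctan(198/100) ≈ 63.20°
|T| = 50 · 198.04 / 8.9703e+06 ≈ 0.0011039
Gain = 20 log₁₀(0.0011039) ≈ -59.14 dB
∠T = 88.84° − 228.16° = -139.32°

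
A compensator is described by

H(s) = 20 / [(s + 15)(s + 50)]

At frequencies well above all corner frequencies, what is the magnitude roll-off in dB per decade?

Each pole contributes −20 dB/decade at high frequency; each zero contributes +20 dB/decade.
Net: 0 zero(s) − 2 pole(s) → -40 dB/decade.

-40 dB/decade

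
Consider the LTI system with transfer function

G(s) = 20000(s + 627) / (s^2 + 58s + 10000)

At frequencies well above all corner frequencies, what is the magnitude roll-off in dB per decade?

Each pole contributes −20 dB/decade at high frequency; each zero contributes +20 dB/decade.
Net: 1 zero(s) − 2 pole(s) → -20 dB/decade.

-20 dB/decade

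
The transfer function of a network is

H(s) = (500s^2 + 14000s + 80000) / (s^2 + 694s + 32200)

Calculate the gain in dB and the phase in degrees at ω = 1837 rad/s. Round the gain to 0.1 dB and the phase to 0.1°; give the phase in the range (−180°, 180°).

53.5 dB, 20.0°

Substitute s = j1837:
Numerator: 500(j1837)^2 + 14000(j1837) + 80000 = -1687204500 + j25718000
Denominator: (j1837)^2 + 694(j1837) + 32200 = -3342369 + j1274878
|N| = √(1687204500² + 25718000²) ≈ 1.6874e+09, ∠N ≈ 179.13°
|D| = √(3342369² + 1274878²) ≈ 3.5773e+06, ∠D ≈ 159.12°
|H| = 1.6874e+09 / 3.5773e+06 ≈ 471.7
Gain = 20 log₁₀(471.7) ≈ 53.47 dB
∠H = 179.13° − 159.12° = 20.01°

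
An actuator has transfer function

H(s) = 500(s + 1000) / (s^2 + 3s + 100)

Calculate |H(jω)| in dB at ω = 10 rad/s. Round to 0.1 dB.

84.4 dB

At s = jω = j10:
zero (s+1000): 1000 + j10 → |·| = √(1000²+10²) = √1000100 ≈ 1000, ∠ = arctan(10/1000) ≈ 0.57°
quadratic: (j10)² + 3·j10 + 100 = 0 + j30 → |·| ≈ 30, ∠ ≈ 90.00°
|H| = 500 · 1000 / 30 ≈ 16667
Gain = 20 log₁₀(16667) ≈ 84.44 dB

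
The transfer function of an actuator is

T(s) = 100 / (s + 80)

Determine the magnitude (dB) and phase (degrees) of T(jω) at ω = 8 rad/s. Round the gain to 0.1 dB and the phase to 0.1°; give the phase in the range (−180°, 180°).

Substitute s = j8:
Numerator: 100 = 100 + j0
Denominator: (j8) + 80 = 80 + j8
|N| = √(100² + 0²) ≈ 100, ∠N ≈ 0.00°
|D| = √(80² + 8²) ≈ 80.399, ∠D ≈ 5.71°
|T| = 100 / 80.399 ≈ 1.2438
Gain = 20 log₁₀(1.2438) ≈ 1.90 dB
∠T = 0.00° − 5.71° = -5.71°

1.9 dB, -5.7°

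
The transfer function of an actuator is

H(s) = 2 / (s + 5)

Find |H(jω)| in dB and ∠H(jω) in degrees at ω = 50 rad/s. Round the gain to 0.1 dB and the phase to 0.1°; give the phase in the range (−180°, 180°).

Substitute s = j50:
Numerator: 2 = 2 + j0
Denominator: (j50) + 5 = 5 + j50
|N| = √(2² + 0²) ≈ 2, ∠N ≈ 0.00°
|D| = √(5² + 50²) ≈ 50.249, ∠D ≈ 84.29°
|H| = 2 / 50.249 ≈ 0.039802
Gain = 20 log₁₀(0.039802) ≈ -28.00 dB
∠H = 0.00° − 84.29° = -84.29°

-28.0 dB, -84.3°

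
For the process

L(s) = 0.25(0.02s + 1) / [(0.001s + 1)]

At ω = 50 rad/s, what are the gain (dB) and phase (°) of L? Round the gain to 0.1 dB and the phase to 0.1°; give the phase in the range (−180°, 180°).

At ω = 50 rad/s:
zero (1 + j50·0.02) = 1 + j1 → |·| ≈ 1.4142, ∠ ≈ 45.00°
pole (1 + j50·0.001) = 1 + j0.05 → |·| ≈ 1.0012, ∠ ≈ 2.86°
|L| = 0.25 · 1.4142 / (1.0012) ≈ 0.35313
Gain = 20 log₁₀(0.35313) ≈ -9.04 dB
∠L = (45.00°) − (2.86°) = 42.14°

-9.0 dB, 42.1°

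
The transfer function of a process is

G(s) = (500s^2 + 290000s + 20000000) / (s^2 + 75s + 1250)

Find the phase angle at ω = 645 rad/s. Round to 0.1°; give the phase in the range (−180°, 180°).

Substitute s = j645:
Numerator: 500(j645)^2 + 290000(j645) + 20000000 = -188012500 + j187050000
Denominator: (j645)^2 + 75(j645) + 1250 = -414775 + j48375
|N| = √(188012500² + 187050000²) ≈ 2.6521e+08, ∠N ≈ 135.15°
|D| = √(414775² + 48375²) ≈ 4.1759e+05, ∠D ≈ 173.35°
∠G = 135.15° − 173.35° = -38.20°

-38.2°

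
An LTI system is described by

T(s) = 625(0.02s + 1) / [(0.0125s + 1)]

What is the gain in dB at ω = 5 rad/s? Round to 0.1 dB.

55.9 dB

At ω = 5 rad/s:
zero (1 + j5·0.02) = 1 + j0.1 → |·| ≈ 1.005, ∠ ≈ 5.71°
pole (1 + j5·0.0125) = 1 + j0.0625 → |·| ≈ 1.002, ∠ ≈ 3.58°
|T| = 625 · 1.005 / (1.002) ≈ 626.87
Gain = 20 log₁₀(626.87) ≈ 55.94 dB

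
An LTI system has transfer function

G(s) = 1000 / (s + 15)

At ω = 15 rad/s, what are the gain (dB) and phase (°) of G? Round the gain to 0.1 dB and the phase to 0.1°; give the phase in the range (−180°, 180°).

Substitute s = j15:
Numerator: 1000 = 1000 + j0
Denominator: (j15) + 15 = 15 + j15
|N| = √(1000² + 0²) ≈ 1000, ∠N ≈ 0.00°
|D| = √(15² + 15²) ≈ 21.213, ∠D ≈ 45.00°
|G| = 1000 / 21.213 ≈ 47.141
Gain = 20 log₁₀(47.141) ≈ 33.47 dB
∠G = 0.00° − 45.00° = -45.00°

33.5 dB, -45.0°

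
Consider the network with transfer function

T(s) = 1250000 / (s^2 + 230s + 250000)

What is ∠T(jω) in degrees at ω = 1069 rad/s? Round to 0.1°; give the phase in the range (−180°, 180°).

At s = jω = j1069:
quadratic: (j1069)² + 230·j1069 + 250000 = -892761 + j245870 → |·| ≈ 9.26e+05, ∠ ≈ 164.60°
∠T = 0.00° − 164.60° = -164.60°

-164.6°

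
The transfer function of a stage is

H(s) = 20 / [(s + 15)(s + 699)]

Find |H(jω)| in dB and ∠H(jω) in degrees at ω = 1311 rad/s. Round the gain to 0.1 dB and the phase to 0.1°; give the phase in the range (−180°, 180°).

-99.8 dB, -151.3°

At s = jω = j1311:
pole (s+15): 15 + j1311 → |·| = √(15²+1311²) = √1718946 ≈ 1311.1, ∠ = arctan(1311/15) ≈ 89.34°
pole (s+699): 699 + j1311 → |·| = √(699²+1311²) = √2207322 ≈ 1485.7, ∠ = arctan(1311/699) ≈ 61.93°
|H| = 20 / 1.9479e+06 ≈ 1.0267e-05
Gain = 20 log₁₀(1.0267e-05) ≈ -99.77 dB
∠H = 0.00° − 151.27° = -151.27°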